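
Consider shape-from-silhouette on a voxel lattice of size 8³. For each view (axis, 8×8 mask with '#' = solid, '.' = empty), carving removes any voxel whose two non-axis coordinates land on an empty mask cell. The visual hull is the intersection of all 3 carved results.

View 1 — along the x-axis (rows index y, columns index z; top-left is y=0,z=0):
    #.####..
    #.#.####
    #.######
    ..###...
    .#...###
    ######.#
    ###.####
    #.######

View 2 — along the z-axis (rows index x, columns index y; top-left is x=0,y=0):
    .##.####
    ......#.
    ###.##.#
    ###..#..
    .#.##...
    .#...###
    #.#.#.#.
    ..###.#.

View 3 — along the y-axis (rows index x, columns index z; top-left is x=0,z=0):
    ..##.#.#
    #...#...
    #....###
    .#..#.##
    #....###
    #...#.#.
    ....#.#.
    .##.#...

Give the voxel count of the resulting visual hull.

initial block: 8^3 = 512
V1 x: intersect with YZ mask (46 set) -- 368 left
V2 z: intersect with XY mask (32 set) -- 190 left
V3 y: intersect with XZ mask (26 set) -- 84 left

voxel count = 84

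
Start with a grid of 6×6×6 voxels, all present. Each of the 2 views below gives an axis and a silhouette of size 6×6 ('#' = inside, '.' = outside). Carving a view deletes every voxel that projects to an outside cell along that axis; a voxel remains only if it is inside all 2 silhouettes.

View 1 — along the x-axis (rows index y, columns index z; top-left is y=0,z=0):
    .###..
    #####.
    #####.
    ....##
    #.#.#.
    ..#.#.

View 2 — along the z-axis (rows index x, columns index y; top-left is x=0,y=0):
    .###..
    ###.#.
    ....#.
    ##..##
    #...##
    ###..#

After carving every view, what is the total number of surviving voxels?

voxel count = 67

before carving: 216 voxels (6×6×6)
after view 1 [x-axis, 20 of 36 cells solid] → remaining = 120
after view 2 [z-axis, 19 of 36 cells solid] → remaining = 67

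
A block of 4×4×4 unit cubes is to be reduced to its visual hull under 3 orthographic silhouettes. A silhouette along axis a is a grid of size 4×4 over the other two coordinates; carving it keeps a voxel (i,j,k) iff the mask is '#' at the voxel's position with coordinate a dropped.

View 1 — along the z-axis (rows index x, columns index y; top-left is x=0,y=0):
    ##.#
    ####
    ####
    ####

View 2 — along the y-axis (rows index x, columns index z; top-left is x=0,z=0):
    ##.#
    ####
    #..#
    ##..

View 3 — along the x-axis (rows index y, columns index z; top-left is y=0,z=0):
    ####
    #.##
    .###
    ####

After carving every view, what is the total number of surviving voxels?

full grid |V| = 64
carve view 1 (along z, XY-mask fill 15/16): 60 voxels remain
carve view 2 (along y, XZ-mask fill 11/16): 41 voxels remain
carve view 3 (along x, YZ-mask fill 14/16): 35 voxels remain

|visual hull| = 35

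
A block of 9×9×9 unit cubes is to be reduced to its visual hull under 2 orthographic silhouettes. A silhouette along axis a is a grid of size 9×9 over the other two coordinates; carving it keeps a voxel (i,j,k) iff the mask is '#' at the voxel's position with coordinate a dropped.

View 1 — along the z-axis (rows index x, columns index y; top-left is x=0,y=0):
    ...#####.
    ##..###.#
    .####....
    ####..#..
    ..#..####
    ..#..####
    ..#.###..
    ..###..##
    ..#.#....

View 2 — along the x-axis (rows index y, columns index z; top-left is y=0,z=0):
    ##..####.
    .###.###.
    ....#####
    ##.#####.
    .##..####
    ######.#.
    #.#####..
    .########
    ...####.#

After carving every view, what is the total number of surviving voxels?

voxel count = 252

full grid |V| = 729
  1. axis=2 (XY plane), |mask|=41  ⇒  voxels=369
  2. axis=0 (YZ plane), |mask|=56  ⇒  voxels=252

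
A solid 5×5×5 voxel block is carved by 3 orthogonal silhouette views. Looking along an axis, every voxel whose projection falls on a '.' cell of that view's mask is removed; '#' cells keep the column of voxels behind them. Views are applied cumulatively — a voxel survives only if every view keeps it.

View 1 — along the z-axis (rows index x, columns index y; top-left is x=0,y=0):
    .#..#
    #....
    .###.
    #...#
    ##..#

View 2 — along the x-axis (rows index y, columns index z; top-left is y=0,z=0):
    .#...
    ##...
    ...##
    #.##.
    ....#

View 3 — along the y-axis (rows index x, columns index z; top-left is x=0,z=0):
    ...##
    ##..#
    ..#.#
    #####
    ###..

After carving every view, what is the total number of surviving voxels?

start: 5×5×5 = 125 voxels
carve view 1 (along z, XY-mask fill 11/25): 55 voxels remain
carve view 2 (along x, YZ-mask fill 9/25): 17 voxels remain
carve view 3 (along y, XZ-mask fill 15/25): 9 voxels remain

|visual hull| = 9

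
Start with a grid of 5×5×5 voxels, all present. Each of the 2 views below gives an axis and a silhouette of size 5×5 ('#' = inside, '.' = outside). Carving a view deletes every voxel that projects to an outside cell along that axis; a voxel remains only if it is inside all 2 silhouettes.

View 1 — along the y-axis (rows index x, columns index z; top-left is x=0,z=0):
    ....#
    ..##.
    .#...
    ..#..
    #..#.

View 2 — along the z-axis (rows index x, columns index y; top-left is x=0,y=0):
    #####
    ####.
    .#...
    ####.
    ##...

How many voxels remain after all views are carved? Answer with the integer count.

voxel count = 22

initial block: 5^3 = 125
after view 1 [y-axis, 7 of 25 cells solid] → remaining = 35
after view 2 [z-axis, 16 of 25 cells solid] → remaining = 22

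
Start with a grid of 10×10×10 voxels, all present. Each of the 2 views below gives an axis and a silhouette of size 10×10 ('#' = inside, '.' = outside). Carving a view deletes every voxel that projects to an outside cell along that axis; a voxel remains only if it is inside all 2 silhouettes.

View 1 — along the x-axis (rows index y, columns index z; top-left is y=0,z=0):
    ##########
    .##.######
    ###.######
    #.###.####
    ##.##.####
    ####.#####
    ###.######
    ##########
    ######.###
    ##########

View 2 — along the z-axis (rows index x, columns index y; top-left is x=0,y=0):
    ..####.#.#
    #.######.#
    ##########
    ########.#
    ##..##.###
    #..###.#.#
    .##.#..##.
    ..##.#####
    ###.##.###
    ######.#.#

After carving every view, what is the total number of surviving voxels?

full grid |V| = 1000
[1] x-view keeps 90 columns → grid now 900
[2] z-view keeps 74 columns → grid now 670

|visual hull| = 670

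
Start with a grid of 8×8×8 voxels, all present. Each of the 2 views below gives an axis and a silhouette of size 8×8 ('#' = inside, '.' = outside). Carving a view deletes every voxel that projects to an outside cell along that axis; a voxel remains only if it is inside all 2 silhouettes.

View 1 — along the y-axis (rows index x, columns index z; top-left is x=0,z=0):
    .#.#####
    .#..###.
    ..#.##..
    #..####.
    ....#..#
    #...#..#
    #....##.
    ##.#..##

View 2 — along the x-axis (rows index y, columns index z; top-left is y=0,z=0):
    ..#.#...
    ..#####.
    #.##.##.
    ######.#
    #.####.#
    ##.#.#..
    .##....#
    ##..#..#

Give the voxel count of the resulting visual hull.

initial block: 8^3 = 512
after view 1 [y-axis, 31 of 64 cells solid] → remaining = 248
after view 2 [x-axis, 36 of 64 cells solid] → remaining = 134

remaining voxels: 134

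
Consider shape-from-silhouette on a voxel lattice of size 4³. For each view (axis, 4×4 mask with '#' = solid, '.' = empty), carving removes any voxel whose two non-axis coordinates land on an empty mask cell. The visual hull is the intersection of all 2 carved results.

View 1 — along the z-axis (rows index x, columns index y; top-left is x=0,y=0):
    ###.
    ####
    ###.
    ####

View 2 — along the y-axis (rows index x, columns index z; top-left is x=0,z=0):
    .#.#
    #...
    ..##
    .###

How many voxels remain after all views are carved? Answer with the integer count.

28 voxels

initial block: 4^3 = 64
after view 1 [z-axis, 14 of 16 cells solid] → remaining = 56
after view 2 [y-axis, 8 of 16 cells solid] → remaining = 28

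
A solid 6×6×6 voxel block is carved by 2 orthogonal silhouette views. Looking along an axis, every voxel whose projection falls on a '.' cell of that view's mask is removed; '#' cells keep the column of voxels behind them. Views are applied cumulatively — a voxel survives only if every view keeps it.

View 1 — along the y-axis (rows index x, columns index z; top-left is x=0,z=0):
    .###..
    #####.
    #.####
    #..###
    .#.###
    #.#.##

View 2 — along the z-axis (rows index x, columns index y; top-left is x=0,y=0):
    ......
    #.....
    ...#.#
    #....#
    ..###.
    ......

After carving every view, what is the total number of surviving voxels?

35 voxels

before carving: 216 voxels (6×6×6)
[1] y-view keeps 25 columns → grid now 150
[2] z-view keeps 8 columns → grid now 35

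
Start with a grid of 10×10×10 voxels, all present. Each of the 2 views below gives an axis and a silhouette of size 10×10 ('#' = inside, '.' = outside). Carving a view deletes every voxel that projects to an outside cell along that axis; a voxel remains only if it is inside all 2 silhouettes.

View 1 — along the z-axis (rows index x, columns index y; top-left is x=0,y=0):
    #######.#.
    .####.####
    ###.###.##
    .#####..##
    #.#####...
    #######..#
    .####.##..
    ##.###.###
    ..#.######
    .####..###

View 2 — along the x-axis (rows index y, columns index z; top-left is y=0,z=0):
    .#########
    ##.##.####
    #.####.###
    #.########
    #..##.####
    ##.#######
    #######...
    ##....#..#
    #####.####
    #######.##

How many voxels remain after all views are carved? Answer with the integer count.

voxel count = 581

full grid |V| = 1000
V1 z: intersect with XY mask (73 set) -- 730 left
V2 x: intersect with YZ mask (79 set) -- 581 left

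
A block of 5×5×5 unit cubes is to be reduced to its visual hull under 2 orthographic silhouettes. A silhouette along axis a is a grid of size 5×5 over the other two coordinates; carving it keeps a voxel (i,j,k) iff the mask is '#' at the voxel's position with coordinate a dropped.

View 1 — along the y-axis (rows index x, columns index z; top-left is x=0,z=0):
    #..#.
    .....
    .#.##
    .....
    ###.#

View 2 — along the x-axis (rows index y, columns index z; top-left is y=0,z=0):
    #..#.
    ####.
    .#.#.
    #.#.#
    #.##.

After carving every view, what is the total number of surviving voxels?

25 voxels

before carving: 125 voxels (5×5×5)
carve view 1 (along y, XZ-mask fill 9/25): 45 voxels remain
carve view 2 (along x, YZ-mask fill 14/25): 25 voxels remain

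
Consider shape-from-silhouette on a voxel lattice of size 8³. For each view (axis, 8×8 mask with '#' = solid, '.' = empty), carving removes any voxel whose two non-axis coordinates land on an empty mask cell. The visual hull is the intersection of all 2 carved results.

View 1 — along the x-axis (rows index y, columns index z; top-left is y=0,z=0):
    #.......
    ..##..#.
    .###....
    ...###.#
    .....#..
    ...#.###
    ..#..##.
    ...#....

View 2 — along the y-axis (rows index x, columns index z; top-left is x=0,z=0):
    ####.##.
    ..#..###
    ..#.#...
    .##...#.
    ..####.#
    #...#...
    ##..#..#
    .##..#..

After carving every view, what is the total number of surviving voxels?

|visual hull| = 70

full grid |V| = 512
step 1: project along x, AND mask (20/64) → |grid| = 160
step 2: project along y, AND mask (29/64) → |grid| = 70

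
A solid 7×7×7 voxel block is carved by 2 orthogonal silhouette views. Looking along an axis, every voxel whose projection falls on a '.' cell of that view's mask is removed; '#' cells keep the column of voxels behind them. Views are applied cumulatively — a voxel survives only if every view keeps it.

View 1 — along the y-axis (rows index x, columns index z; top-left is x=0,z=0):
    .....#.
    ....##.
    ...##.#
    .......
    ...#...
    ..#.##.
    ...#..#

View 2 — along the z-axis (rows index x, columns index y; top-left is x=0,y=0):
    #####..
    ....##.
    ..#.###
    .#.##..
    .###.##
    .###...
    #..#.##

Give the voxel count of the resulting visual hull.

initial block: 7^3 = 343
[1] y-view keeps 12 columns → grid now 84
[2] z-view keeps 26 columns → grid now 43

voxel count = 43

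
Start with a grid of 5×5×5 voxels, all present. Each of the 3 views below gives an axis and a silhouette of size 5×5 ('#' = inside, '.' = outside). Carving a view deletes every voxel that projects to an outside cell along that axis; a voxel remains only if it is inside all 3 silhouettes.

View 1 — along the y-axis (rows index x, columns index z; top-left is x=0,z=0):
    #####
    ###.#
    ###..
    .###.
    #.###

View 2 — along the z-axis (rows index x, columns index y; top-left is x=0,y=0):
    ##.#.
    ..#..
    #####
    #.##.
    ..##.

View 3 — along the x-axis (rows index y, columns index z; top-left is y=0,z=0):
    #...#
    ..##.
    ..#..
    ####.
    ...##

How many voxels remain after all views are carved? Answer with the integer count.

before carving: 125 voxels (5×5×5)
V1 y: intersect with XZ mask (19 set) -- 95 left
V2 z: intersect with XY mask (14 set) -- 51 left
V3 x: intersect with YZ mask (11 set) -- 23 left

voxel count = 23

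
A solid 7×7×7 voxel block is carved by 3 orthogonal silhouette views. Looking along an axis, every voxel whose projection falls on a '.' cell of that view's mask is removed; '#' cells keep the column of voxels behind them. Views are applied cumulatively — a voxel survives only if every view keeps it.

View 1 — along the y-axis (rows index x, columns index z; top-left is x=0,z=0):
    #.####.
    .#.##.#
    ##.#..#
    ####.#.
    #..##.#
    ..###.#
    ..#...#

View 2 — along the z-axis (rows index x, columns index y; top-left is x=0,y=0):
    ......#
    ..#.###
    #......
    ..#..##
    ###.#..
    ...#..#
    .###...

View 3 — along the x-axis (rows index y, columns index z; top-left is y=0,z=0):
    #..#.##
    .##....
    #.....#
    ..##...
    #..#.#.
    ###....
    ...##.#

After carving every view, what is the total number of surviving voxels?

31 voxels

initial block: 7^3 = 343
V1 y: intersect with XZ mask (28 set) -- 196 left
V2 z: intersect with XY mask (18 set) -- 70 left
V3 x: intersect with YZ mask (19 set) -- 31 left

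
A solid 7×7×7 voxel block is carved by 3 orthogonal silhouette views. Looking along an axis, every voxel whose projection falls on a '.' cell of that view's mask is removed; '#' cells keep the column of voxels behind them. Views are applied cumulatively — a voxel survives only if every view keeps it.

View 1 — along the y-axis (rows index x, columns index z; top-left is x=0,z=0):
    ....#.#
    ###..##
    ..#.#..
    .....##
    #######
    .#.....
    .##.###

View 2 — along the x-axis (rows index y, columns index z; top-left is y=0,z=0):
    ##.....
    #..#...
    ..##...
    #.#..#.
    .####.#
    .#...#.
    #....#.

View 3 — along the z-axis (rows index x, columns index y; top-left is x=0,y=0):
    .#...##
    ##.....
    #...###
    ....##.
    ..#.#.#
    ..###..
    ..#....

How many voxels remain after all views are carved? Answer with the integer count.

remaining voxels: 18

before carving: 343 voxels (7×7×7)
carve view 1 (along y, XZ-mask fill 24/49): 168 voxels remain
carve view 2 (along x, YZ-mask fill 18/49): 56 voxels remain
carve view 3 (along z, XY-mask fill 18/49): 18 voxels remain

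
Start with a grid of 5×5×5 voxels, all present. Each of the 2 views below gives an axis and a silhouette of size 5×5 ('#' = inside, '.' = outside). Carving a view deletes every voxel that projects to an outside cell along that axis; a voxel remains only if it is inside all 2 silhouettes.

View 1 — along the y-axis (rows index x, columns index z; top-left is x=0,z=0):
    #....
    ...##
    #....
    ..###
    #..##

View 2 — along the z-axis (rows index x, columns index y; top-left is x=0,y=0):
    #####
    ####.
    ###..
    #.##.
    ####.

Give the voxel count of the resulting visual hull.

initial block: 5^3 = 125
after view 1 [y-axis, 10 of 25 cells solid] → remaining = 50
after view 2 [z-axis, 19 of 25 cells solid] → remaining = 37

37 voxels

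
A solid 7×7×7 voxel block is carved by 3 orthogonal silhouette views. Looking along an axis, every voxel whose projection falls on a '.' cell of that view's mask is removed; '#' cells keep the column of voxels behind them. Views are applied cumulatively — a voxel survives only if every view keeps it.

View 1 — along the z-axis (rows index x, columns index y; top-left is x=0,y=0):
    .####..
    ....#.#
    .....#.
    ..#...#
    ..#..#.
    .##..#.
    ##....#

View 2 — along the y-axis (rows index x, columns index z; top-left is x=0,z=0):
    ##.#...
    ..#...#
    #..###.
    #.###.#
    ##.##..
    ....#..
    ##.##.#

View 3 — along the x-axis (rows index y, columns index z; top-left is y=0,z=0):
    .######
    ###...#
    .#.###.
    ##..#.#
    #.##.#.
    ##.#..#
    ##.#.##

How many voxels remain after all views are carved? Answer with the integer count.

full grid |V| = 343
after view 1 [z-axis, 17 of 49 cells solid] → remaining = 119
after view 2 [y-axis, 24 of 49 cells solid] → remaining = 56
after view 3 [x-axis, 31 of 49 cells solid] → remaining = 35

|visual hull| = 35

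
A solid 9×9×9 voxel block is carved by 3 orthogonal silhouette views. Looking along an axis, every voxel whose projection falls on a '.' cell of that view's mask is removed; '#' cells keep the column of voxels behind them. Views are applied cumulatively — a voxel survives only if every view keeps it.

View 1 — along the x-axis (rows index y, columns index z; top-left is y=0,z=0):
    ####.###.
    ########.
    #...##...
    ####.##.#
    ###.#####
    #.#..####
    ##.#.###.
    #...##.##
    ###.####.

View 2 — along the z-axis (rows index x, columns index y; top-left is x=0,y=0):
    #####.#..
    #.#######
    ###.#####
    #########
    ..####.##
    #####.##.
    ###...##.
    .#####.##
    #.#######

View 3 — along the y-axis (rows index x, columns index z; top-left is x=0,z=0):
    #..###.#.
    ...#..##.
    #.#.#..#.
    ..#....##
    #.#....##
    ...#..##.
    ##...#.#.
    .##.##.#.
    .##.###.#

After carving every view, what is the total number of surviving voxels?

initial block: 9^3 = 729
V1 x: intersect with YZ mask (57 set) -- 513 left
V2 z: intersect with XY mask (64 set) -- 397 left
V3 y: intersect with XZ mask (37 set) -- 187 left

187 voxels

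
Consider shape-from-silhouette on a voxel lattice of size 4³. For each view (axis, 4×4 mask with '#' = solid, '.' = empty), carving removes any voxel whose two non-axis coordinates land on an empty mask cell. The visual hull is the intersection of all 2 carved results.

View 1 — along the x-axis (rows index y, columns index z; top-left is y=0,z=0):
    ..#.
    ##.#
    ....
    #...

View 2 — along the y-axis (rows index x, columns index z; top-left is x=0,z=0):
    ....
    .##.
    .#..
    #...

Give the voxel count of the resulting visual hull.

voxel count = 5

start: 4×4×4 = 64 voxels
V1 x: intersect with YZ mask (5 set) -- 20 left
V2 y: intersect with XZ mask (4 set) -- 5 left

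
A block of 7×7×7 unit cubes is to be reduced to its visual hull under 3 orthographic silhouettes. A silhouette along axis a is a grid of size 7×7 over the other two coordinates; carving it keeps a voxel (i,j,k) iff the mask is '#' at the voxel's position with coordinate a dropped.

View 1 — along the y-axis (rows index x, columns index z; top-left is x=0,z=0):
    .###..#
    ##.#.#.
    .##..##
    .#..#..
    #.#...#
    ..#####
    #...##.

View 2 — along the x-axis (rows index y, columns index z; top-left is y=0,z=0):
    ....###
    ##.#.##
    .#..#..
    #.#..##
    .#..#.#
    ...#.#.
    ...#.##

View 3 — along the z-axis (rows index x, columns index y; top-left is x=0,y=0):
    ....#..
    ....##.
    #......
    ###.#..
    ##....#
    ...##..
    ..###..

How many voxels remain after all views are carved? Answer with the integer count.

remaining voxels: 26

initial block: 7^3 = 343
  1. axis=1 (XZ plane), |mask|=25  ⇒  voxels=175
  2. axis=0 (YZ plane), |mask|=22  ⇒  voxels=80
  3. axis=2 (XY plane), |mask|=16  ⇒  voxels=26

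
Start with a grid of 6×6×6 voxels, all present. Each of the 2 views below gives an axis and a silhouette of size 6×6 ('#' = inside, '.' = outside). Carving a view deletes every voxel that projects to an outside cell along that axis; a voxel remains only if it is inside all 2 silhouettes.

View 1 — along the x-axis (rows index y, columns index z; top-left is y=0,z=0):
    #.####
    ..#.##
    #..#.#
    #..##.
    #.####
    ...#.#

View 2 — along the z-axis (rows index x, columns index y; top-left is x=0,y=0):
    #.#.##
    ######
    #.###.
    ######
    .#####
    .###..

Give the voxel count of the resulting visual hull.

before carving: 216 voxels (6×6×6)
after view 1 [x-axis, 21 of 36 cells solid] → remaining = 126
after view 2 [z-axis, 28 of 36 cells solid] → remaining = 98

remaining voxels: 98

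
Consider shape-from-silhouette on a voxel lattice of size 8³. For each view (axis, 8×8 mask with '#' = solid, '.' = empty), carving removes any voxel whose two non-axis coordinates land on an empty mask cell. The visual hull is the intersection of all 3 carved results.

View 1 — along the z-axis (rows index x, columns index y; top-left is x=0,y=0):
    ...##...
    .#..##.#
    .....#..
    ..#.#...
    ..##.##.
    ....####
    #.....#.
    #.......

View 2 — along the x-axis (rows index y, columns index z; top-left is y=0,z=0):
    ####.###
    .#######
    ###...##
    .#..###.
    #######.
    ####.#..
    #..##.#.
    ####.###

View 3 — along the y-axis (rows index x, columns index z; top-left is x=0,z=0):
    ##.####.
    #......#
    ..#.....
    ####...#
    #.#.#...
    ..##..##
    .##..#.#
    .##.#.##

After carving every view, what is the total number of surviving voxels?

voxel count = 50

start: 8×8×8 = 512 voxels
after view 1 [z-axis, 20 of 64 cells solid] → remaining = 160
after view 2 [x-axis, 46 of 64 cells solid] → remaining = 113
after view 3 [y-axis, 30 of 64 cells solid] → remaining = 50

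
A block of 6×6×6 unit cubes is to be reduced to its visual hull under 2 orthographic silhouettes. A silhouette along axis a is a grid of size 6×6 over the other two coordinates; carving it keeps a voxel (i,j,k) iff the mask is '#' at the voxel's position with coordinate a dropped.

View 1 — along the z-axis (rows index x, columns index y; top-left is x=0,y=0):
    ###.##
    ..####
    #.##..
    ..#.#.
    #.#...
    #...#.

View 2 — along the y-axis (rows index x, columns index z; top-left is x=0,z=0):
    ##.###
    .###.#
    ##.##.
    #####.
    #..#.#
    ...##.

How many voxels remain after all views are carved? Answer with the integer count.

remaining voxels: 73

full grid |V| = 216
after view 1 [z-axis, 18 of 36 cells solid] → remaining = 108
after view 2 [y-axis, 23 of 36 cells solid] → remaining = 73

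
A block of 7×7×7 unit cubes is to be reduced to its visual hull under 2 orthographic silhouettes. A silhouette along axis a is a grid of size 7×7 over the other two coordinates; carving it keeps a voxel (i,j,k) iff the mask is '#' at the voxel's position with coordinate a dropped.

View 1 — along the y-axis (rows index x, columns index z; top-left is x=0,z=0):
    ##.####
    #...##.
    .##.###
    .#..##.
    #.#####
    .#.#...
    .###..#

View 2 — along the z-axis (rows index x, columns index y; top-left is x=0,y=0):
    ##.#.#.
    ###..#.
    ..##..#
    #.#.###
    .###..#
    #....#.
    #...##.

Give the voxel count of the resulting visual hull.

start: 7×7×7 = 343 voxels
after view 1 [y-axis, 29 of 49 cells solid] → remaining = 203
after view 2 [z-axis, 25 of 49 cells solid] → remaining = 106

106 voxels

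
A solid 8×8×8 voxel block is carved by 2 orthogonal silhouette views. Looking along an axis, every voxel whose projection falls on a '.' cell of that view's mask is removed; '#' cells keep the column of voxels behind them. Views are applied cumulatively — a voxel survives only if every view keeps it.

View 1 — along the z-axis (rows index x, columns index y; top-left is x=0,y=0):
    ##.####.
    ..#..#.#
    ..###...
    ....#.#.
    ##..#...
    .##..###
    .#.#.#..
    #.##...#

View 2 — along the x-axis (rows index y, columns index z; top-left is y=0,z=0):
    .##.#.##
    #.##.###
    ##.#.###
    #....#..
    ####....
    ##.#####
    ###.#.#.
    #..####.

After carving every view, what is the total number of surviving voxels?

145 voxels

initial block: 8^3 = 512
V1 z: intersect with XY mask (29 set) -- 232 left
V2 x: intersect with YZ mask (40 set) -- 145 left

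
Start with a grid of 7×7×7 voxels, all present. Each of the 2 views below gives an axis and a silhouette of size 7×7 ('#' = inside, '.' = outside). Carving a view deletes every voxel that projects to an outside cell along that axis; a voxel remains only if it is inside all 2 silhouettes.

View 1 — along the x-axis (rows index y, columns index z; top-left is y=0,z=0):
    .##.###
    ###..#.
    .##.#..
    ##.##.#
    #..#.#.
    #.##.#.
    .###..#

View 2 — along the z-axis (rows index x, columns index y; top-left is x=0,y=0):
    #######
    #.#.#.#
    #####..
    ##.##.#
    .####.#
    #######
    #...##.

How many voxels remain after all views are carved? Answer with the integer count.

initial block: 7^3 = 343
[1] x-view keeps 28 columns → grid now 196
[2] z-view keeps 36 columns → grid now 143

|visual hull| = 143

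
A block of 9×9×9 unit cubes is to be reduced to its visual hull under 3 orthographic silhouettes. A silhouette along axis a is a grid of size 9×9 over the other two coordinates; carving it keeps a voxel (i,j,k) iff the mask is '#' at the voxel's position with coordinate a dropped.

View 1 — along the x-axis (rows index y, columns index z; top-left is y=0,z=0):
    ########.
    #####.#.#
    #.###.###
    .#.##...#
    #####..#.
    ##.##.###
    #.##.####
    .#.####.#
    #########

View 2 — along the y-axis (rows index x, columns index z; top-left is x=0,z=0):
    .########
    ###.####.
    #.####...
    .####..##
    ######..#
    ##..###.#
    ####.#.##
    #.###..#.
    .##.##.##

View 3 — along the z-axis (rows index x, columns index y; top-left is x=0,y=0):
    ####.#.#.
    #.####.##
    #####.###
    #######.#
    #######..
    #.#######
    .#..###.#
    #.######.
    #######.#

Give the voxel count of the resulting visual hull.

start: 9×9×9 = 729 voxels
  1. axis=0 (YZ plane), |mask|=61  ⇒  voxels=549
  2. axis=1 (XZ plane), |mask|=57  ⇒  voxels=384
  3. axis=2 (XY plane), |mask|=64  ⇒  voxels=300

remaining voxels: 300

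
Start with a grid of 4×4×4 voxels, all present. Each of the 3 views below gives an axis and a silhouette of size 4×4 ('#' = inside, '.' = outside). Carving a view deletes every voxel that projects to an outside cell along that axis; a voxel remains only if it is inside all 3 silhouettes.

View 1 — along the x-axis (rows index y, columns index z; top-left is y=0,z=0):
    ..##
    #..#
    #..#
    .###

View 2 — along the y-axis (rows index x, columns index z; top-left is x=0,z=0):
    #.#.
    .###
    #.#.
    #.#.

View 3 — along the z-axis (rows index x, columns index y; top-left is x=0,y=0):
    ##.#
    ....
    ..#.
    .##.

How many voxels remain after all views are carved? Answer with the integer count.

start: 4×4×4 = 64 voxels
step 1: project along x, AND mask (9/16) → |grid| = 36
step 2: project along y, AND mask (9/16) → |grid| = 19
step 3: project along z, AND mask (6/16) → |grid| = 6

remaining voxels: 6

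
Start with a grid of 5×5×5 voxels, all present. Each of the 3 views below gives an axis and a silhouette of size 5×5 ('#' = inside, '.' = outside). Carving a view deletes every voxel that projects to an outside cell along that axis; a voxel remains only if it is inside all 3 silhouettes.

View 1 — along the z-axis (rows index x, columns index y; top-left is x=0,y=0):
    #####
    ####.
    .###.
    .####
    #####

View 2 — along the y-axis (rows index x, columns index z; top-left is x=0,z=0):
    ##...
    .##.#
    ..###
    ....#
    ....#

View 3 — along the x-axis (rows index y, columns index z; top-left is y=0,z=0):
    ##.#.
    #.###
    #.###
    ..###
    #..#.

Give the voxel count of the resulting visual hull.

start: 5×5×5 = 125 voxels
carve view 1 (along z, XY-mask fill 21/25): 105 voxels remain
carve view 2 (along y, XZ-mask fill 10/25): 40 voxels remain
carve view 3 (along x, YZ-mask fill 16/25): 27 voxels remain

|visual hull| = 27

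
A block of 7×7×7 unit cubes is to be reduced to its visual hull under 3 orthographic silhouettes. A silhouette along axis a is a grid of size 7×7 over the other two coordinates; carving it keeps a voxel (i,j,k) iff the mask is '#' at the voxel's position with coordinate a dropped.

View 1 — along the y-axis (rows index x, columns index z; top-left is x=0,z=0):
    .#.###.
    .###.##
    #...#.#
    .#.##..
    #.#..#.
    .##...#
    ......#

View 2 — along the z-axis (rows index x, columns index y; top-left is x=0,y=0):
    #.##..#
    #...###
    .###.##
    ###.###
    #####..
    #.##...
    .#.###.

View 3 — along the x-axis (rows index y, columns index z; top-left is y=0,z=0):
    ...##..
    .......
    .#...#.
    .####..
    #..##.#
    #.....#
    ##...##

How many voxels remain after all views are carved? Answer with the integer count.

voxel count = 35

initial block: 7^3 = 343
carve view 1 (along y, XZ-mask fill 22/49): 154 voxels remain
carve view 2 (along z, XY-mask fill 31/49): 97 voxels remain
carve view 3 (along x, YZ-mask fill 18/49): 35 voxels remain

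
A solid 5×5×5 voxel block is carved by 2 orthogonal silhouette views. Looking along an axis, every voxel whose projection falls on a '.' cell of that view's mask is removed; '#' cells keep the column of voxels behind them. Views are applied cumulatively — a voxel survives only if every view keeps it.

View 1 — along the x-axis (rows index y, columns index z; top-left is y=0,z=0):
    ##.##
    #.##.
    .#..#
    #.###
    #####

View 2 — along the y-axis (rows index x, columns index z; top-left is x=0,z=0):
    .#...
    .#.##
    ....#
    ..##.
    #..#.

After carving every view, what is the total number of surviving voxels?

initial block: 5^3 = 125
  1. axis=0 (YZ plane), |mask|=18  ⇒  voxels=90
  2. axis=1 (XZ plane), |mask|=9  ⇒  voxels=33

voxel count = 33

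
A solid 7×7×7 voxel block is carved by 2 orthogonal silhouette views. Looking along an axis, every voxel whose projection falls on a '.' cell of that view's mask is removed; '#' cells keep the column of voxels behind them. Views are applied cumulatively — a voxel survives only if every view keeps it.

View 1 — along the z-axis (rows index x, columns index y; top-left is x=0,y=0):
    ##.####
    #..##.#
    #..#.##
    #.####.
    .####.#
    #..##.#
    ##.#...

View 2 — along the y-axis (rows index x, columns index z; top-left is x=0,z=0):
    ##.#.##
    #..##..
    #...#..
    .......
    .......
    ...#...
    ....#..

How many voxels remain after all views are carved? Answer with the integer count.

|visual hull| = 57

initial block: 7^3 = 343
after view 1 [z-axis, 31 of 49 cells solid] → remaining = 217
after view 2 [y-axis, 12 of 49 cells solid] → remaining = 57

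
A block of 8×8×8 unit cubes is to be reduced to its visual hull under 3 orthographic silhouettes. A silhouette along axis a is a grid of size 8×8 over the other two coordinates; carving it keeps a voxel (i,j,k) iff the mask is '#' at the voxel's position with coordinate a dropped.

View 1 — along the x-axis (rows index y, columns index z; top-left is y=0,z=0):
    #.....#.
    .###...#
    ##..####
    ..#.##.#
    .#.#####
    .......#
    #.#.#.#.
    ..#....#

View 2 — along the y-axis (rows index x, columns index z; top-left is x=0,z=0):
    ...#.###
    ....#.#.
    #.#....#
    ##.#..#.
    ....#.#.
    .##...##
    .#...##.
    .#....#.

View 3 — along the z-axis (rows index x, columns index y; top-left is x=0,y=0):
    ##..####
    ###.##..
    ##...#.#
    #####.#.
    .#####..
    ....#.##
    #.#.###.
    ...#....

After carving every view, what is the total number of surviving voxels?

full grid |V| = 512
  1. axis=0 (YZ plane), |mask|=29  ⇒  voxels=232
  2. axis=1 (XZ plane), |mask|=24  ⇒  voxels=90
  3. axis=2 (XY plane), |mask|=35  ⇒  voxels=53

voxel count = 53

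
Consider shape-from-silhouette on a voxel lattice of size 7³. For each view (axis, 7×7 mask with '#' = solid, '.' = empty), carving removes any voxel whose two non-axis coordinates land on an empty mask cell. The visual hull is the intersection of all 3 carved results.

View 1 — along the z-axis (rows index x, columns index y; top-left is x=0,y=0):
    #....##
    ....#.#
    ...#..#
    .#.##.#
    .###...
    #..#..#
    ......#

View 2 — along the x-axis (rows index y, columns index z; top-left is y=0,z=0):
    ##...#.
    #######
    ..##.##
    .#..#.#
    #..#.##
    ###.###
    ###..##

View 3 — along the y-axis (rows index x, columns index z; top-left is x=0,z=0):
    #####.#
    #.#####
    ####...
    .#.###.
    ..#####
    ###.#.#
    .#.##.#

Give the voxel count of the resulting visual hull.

voxel count = 55

initial block: 7^3 = 343
carve view 1 (along z, XY-mask fill 18/49): 126 voxels remain
carve view 2 (along x, YZ-mask fill 32/49): 80 voxels remain
carve view 3 (along y, XZ-mask fill 34/49): 55 voxels remain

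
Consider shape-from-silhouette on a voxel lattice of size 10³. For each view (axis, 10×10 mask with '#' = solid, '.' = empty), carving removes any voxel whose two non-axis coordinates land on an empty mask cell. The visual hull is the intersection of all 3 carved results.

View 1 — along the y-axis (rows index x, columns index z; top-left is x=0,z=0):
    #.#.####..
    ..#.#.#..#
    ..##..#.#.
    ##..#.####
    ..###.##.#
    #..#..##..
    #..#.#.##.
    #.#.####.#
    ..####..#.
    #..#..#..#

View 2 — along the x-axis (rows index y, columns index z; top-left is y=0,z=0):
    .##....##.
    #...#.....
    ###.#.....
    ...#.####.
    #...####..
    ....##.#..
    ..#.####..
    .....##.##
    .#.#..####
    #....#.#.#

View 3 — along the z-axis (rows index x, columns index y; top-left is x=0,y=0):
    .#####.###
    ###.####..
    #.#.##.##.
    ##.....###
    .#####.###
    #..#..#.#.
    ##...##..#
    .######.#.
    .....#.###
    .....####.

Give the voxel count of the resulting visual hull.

before carving: 1000 voxels (10×10×10)
step 1: project along y, AND mask (52/100) → |grid| = 520
step 2: project along x, AND mask (42/100) → |grid| = 224
step 3: project along z, AND mask (58/100) → |grid| = 135

voxel count = 135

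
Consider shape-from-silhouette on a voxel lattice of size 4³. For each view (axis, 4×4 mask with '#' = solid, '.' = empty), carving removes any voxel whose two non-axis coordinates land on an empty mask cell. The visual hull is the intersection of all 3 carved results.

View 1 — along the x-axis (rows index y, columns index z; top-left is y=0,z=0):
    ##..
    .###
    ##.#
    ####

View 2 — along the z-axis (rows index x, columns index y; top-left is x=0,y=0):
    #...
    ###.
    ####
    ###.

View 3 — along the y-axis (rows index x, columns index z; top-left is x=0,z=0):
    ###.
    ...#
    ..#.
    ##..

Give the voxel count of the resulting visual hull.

|visual hull| = 11

full grid |V| = 64
V1 x: intersect with YZ mask (12 set) -- 48 left
V2 z: intersect with XY mask (11 set) -- 30 left
V3 y: intersect with XZ mask (7 set) -- 11 left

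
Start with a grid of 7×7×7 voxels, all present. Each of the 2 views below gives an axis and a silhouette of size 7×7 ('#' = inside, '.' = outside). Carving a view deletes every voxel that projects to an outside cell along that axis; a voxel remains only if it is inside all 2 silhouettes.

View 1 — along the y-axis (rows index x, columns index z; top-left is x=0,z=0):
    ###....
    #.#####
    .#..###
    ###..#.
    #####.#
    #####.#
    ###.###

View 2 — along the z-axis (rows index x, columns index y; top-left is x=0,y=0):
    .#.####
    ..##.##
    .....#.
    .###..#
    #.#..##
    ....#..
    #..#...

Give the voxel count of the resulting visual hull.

full grid |V| = 343
[1] y-view keeps 35 columns → grid now 245
[2] z-view keeps 21 columns → grid now 101

remaining voxels: 101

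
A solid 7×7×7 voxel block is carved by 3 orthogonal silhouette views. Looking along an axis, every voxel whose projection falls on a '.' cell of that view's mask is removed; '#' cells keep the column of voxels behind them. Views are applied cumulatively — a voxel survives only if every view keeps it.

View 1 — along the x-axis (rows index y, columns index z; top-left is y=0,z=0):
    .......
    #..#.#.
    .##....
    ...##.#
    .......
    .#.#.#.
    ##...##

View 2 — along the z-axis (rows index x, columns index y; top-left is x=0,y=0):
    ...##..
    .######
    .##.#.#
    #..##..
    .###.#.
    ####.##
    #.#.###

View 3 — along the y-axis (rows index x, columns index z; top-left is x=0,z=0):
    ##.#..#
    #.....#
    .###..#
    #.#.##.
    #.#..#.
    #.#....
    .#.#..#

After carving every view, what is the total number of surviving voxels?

start: 7×7×7 = 343 voxels
[1] x-view keeps 15 columns → grid now 105
[2] z-view keeps 30 columns → grid now 65
[3] y-view keeps 22 columns → grid now 24

|visual hull| = 24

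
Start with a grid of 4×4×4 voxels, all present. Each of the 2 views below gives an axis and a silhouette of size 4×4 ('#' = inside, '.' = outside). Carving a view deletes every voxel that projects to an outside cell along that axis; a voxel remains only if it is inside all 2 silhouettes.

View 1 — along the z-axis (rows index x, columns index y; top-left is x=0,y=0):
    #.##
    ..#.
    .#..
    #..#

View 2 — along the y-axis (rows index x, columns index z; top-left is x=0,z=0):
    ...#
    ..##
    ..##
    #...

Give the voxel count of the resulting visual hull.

|visual hull| = 9

start: 4×4×4 = 64 voxels
carve view 1 (along z, XY-mask fill 7/16): 28 voxels remain
carve view 2 (along y, XZ-mask fill 6/16): 9 voxels remain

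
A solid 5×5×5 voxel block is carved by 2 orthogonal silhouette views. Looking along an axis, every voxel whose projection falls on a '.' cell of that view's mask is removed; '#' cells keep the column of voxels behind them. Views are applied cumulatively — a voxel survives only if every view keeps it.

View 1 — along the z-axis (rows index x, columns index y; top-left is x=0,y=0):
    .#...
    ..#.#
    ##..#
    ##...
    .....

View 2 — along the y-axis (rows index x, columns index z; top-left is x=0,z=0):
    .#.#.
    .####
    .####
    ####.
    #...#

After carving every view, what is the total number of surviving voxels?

initial block: 5^3 = 125
V1 z: intersect with XY mask (8 set) -- 40 left
V2 y: intersect with XZ mask (16 set) -- 30 left

|visual hull| = 30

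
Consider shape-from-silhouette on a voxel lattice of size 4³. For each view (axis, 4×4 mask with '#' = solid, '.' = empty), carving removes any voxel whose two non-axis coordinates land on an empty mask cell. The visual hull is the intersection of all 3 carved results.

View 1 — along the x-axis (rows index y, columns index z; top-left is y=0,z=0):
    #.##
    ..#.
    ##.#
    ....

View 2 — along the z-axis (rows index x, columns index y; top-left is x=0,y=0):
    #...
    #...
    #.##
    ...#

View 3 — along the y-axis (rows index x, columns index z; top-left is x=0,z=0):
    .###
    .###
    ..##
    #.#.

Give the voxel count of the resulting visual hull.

voxel count = 7

initial block: 4^3 = 64
V1 x: intersect with YZ mask (7 set) -- 28 left
V2 z: intersect with XY mask (6 set) -- 12 left
V3 y: intersect with XZ mask (10 set) -- 7 left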